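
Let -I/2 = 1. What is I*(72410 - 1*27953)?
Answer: -88914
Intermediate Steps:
I = -2 (I = -2*1 = -2)
I*(72410 - 1*27953) = -2*(72410 - 1*27953) = -2*(72410 - 27953) = -2*44457 = -88914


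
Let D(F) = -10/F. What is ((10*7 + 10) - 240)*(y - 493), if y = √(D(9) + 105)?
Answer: 78880 - 160*√935/3 ≈ 77249.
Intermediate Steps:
y = √935/3 (y = √(-10/9 + 105) = √(935/9) = √935/3 ≈ 10.193)
((10*7 + 10) - 240)*(y - 493) = ((10*7 + 10) - 240)*(√935/3 - 493) = ((70 + 10) - 240)*(-493 + √935/3) = (80 - 240)*(-493 + √935/3) = -160*(-493 + √935/3) = 78880 - 160*√935/3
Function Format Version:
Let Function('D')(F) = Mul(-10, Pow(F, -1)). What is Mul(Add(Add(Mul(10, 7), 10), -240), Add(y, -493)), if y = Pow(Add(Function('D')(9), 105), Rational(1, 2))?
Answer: Add(78880, Mul(Rational(-160, 3), Pow(935, Rational(1, 2)))) ≈ 77249.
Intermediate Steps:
y = Mul(Rational(1, 3), Pow(935, Rational(1, 2))) (y = Pow(Add(Mul(-10, Pow(9, -1)), 105), Rational(1, 2)) = Pow(Add(Mul(-10, Rational(1, 9)), 105), Rational(1, 2)) = Pow(Add(Rational(-10, 9), 105), Rational(1, 2)) = Pow(Rational(935, 9), Rational(1, 2)) = Mul(Rational(1, 3), Pow(935, Rational(1, 2))) ≈ 10.193)
Mul(Add(Add(Mul(10, 7), 10), -240), Add(y, -493)) = Mul(Add(Add(Mul(10, 7), 10), -240), Add(Mul(Rational(1, 3), Pow(935, Rational(1, 2))), -493)) = Mul(Add(Add(70, 10), -240), Add(-493, Mul(Rational(1, 3), Pow(935, Rational(1, 2))))) = Mul(Add(80, -240), Add(-493, Mul(Rational(1, 3), Pow(935, Rational(1, 2))))) = Mul(-160, Add(-493, Mul(Rational(1, 3), Pow(935, Rational(1, 2))))) = Add(78880, Mul(Rational(-160, 3), Pow(935, Rational(1, 2))))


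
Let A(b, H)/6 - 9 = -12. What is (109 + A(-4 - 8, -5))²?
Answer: 8281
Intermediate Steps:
A(b, H) = -18 (A(b, H) = 54 + 6*(-12) = 54 - 72 = -18)
(109 + A(-4 - 8, -5))² = (109 - 18)² = 91² = 8281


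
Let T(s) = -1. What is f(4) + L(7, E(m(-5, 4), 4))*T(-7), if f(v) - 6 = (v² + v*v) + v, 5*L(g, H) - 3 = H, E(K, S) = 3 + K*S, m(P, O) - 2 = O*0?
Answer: 196/5 ≈ 39.200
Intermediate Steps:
m(P, O) = 2 (m(P, O) = 2 + O*0 = 2 + 0 = 2)
L(g, H) = ⅗ + H/5
f(v) = 6 + v + 2*v² (f(v) = 6 + ((v² + v*v) + v) = 6 + ((v² + v²) + v) = 6 + (2*v² + v) = 6 + (v + 2*v²) = 6 + v + 2*v²)
f(4) + L(7, E(m(-5, 4), 4))*T(-7) = (6 + 4 + 2*4²) + (⅗ + (3 + 2*4)/5)*(-1) = (6 + 4 + 2*16) + (⅗ + (3 + 8)/5)*(-1) = (6 + 4 + 32) + (⅗ + (⅕)*11)*(-1) = 42 + (⅗ + 11/5)*(-1) = 42 + (14/5)*(-1) = 42 - 14/5 = 196/5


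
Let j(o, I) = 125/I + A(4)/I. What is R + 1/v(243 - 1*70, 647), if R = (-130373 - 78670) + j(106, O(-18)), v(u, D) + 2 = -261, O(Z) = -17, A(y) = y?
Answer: -934665197/4471 ≈ -2.0905e+5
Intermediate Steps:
j(o, I) = 129/I (j(o, I) = 125/I + 4/I = 129/I)
v(u, D) = -263 (v(u, D) = -2 - 261 = -263)
R = -3553860/17 (R = (-130373 - 78670) + 129/(-17) = -209043 + 129*(-1/17) = -209043 - 129/17 = -3553860/17 ≈ -2.0905e+5)
R + 1/v(243 - 1*70, 647) = -3553860/17 + 1/(-263) = -3553860/17 - 1/263 = -934665197/4471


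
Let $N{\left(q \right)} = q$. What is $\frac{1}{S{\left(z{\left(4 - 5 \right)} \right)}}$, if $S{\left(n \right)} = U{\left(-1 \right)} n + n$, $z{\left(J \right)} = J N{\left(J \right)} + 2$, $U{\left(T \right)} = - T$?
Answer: $\frac{1}{6} \approx 0.16667$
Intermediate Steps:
$z{\left(J \right)} = 2 + J^{2}$ ($z{\left(J \right)} = J J + 2 = J^{2} + 2 = 2 + J^{2}$)
$S{\left(n \right)} = 2 n$ ($S{\left(n \right)} = \left(-1\right) \left(-1\right) n + n = 1 n + n = n + n = 2 n$)
$\frac{1}{S{\left(z{\left(4 - 5 \right)} \right)}} = \frac{1}{2 \left(2 + \left(4 - 5\right)^{2}\right)} = \frac{1}{2 \left(2 + \left(-1\right)^{2}\right)} = \frac{1}{2 \left(2 + 1\right)} = \frac{1}{2 \cdot 3} = \frac{1}{6}$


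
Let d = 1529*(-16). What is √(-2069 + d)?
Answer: 13*I*√157 ≈ 162.89*I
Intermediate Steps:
d = -24464
√(-2069 + d) = √(-2069 - 24464) = √(-26533) = 13*I*√157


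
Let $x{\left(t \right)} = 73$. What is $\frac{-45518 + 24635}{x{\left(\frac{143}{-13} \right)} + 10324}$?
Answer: $- \frac{20883}{10397} \approx -2.0086$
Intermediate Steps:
$\frac{-45518 + 24635}{x{\left(\frac{143}{-13} \right)} + 10324} = \frac{-45518 + 24635}{73 + 10324} = - \frac{20883}{10397}$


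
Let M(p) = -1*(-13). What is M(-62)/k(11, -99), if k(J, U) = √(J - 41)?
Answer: -13*I*√30/30 ≈ -2.3735*I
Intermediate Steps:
k(J, U) = √(-41 + J)
M(p) = 13
M(-62)/k(11, -99) = 13/(√(-41 + 11)) = 13/(√(-30)) = 13/((I*√30)) = 13*(-I*√30/30) = -13*I*√30/30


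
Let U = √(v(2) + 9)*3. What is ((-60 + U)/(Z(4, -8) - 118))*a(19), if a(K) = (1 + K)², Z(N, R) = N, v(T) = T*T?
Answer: 4000/19 - 200*√13/19 ≈ 172.57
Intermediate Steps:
v(T) = T²
U = 3*√13 (U = √(2² + 9)*3 = √(4 + 9)*3 = √13*3 = 3*√13 ≈ 10.817)
((-60 + U)/(Z(4, -8) - 118))*a(19) = ((-60 + 3*√13)/(4 - 118))*(1 + 19)² = ((-60 + 3*√13)/(-114))*20² = ((-60 + 3*√13)*(-1/114))*400 = (10/19 - √13/38)*400 = 4000/19 - 200*√13/19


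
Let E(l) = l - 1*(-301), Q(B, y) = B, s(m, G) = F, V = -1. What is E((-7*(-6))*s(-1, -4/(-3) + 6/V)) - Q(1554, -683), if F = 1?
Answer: -1211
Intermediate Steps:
s(m, G) = 1
E(l) = 301 + l (E(l) = l + 301 = 301 + l)
E((-7*(-6))*s(-1, -4/(-3) + 6/V)) - Q(1554, -683) = (301 - 7*(-6)*1) - 1*1554 = (301 + 42*1) - 1554 = (301 + 42) - 1554 = 343 - 1554 = -1211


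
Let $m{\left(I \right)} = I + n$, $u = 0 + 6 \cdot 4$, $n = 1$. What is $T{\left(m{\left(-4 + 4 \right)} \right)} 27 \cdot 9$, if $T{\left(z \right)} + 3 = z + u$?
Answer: $5346$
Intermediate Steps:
$u = 24$ ($u = 0 + 24 = 24$)
$m{\left(I \right)} = 1 + I$ ($m{\left(I \right)} = I + 1 = 1 + I$)
$T{\left(z \right)} = 21 + z$ ($T{\left(z \right)} = -3 + \left(z + 24\right) = -3 + \left(24 + z\right) = 21 + z$)
$T{\left(m{\left(-4 + 4 \right)} \right)} 27 \cdot 9 = \left(21 + \left(1 + \left(-4 + 4\right)\right)\right) 27 \cdot 9 = \left(21 + \left(1 + 0\right)\right) 27 \cdot 9 = \left(21 + 1\right) 27 \cdot 9 = 22 \cdot 27 \cdot 9 = 594 \cdot 9 = 5346$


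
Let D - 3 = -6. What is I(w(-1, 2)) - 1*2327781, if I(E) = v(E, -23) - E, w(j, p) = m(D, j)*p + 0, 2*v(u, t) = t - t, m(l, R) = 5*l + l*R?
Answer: -2327757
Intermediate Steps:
D = -3 (D = 3 - 6 = -3)
m(l, R) = 5*l + R*l
v(u, t) = 0 (v(u, t) = (t - t)/2 = (½)*0 = 0)
w(j, p) = p*(-15 - 3*j) (w(j, p) = (-3*(5 + j))*p + 0 = (-15 - 3*j)*p + 0 = p*(-15 - 3*j) + 0 = p*(-15 - 3*j))
I(E) = -E (I(E) = 0 - E = -E)
I(w(-1, 2)) - 1*2327781 = -3*2*(-5 - 1*(-1)) - 1*2327781 = -3*2*(-5 + 1) - 2327781 = -3*2*(-4) - 2327781 = -1*(-24) - 2327781 = 24 - 2327781 = -2327757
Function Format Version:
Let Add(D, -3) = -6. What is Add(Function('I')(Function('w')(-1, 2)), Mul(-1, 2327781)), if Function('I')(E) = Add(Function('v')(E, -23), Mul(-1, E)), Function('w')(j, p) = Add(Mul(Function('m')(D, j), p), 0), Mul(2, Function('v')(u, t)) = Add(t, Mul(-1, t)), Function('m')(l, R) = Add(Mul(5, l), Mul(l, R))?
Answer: -2327757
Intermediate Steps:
D = -3 (D = Add(3, -6) = -3)
Function('m')(l, R) = Add(Mul(5, l), Mul(R, l))
Function('v')(u, t) = 0 (Function('v')(u, t) = Mul(Rational(1, 2), Add(t, Mul(-1, t))) = Mul(Rational(1, 2), 0) = 0)
Function('w')(j, p) = Mul(p, Add(-15, Mul(-3, j))) (Function('w')(j, p) = Add(Mul(Mul(-3, Add(5, j)), p), 0) = Add(Mul(Add(-15, Mul(-3, j)), p), 0) = Add(Mul(p, Add(-15, Mul(-3, j))), 0) = Mul(p, Add(-15, Mul(-3, j))))
Function('I')(E) = Mul(-1, E) (Function('I')(E) = Add(0, Mul(-1, E)) = Mul(-1, E))
Add(Function('I')(Function('w')(-1, 2)), Mul(-1, 2327781)) = Add(Mul(-1, Mul(3, 2, Add(-5, Mul(-1, -1)))), Mul(-1, 2327781)) = Add(Mul(-1, Mul(3, 2, Add(-5, 1))), -2327781) = Add(Mul(-1, Mul(3, 2, -4)), -2327781) = Add(Mul(-1, -24), -2327781) = Add(24, -2327781) = -2327757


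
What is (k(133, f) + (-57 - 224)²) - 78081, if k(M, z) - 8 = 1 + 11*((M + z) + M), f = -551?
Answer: -2246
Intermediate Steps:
k(M, z) = 9 + 11*z + 22*M (k(M, z) = 8 + (1 + 11*((M + z) + M)) = 8 + (1 + 11*(z + 2*M)) = 8 + (1 + (11*z + 22*M)) = 8 + (1 + 11*z + 22*M) = 9 + 11*z + 22*M)
(k(133, f) + (-57 - 224)²) - 78081 = ((9 + 11*(-551) + 22*133) + (-57 - 224)²) - 78081 = ((9 - 6061 + 2926) + (-281)²) - 78081 = (-3126 + 78961) - 78081 = 75835 - 78081 = -2246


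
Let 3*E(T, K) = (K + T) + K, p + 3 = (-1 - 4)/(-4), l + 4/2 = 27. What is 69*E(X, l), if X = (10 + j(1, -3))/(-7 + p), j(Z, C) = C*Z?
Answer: 5658/5 ≈ 1131.6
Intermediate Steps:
l = 25 (l = -2 + 27 = 25)
p = -7/4 (p = -3 + (-1 - 4)/(-4) = -3 - 5*(-1/4) = -3 + 5/4 = -7/4 ≈ -1.7500)
X = -4/5 (X = (10 - 3*1)/(-7 - 7/4) = (10 - 3)/(-35/4) = 7*(-4/35) = -4/5 ≈ -0.80000)
E(T, K) = T/3 + 2*K/3 (E(T, K) = ((K + T) + K)/3 = (T + 2*K)/3 = T/3 + 2*K/3)
69*E(X, l) = 69*((1/3)*(-4/5) + (2/3)*25) = 69*(-4/15 + 50/3) = 69*(82/5) = 5658/5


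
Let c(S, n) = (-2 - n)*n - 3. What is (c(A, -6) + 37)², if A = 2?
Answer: 100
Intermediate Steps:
c(S, n) = -3 + n*(-2 - n) (c(S, n) = n*(-2 - n) - 3 = -3 + n*(-2 - n))
(c(A, -6) + 37)² = ((-3 - 1*(-6)² - 2*(-6)) + 37)² = ((-3 - 1*36 + 12) + 37)² = ((-3 - 36 + 12) + 37)² = (-27 + 37)² = 10² = 100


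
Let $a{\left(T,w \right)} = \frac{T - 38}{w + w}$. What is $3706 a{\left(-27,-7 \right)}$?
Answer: $\frac{120445}{7} \approx 17206.0$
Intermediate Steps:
$a{\left(T,w \right)} = \frac{-38 + T}{2 w}$
$3706 a{\left(-27,-7 \right)} = 3706 \frac{-38 - 27}{2 \left(-7\right)} = 3706 \cdot \frac{1}{2} \left(- \frac{1}{7}\right) \left(-65\right) = 3706 \cdot \frac{65}{14} = \frac{120445}{7}$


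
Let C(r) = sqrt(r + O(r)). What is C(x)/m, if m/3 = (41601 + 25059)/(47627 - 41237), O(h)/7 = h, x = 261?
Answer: 213*sqrt(58)/1111 ≈ 1.4601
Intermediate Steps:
O(h) = 7*h
C(r) = 2*sqrt(2)*sqrt(r) (C(r) = sqrt(r + 7*r) = sqrt(8*r) = 2*sqrt(2)*sqrt(r))
m = 2222/71 (m = 3*((41601 + 25059)/(47627 - 41237)) = 3*(66660/6390) = 3*(66660*(1/6390)) = 3*(2222/213) = 2222/71 ≈ 31.296)
C(x)/m = (2*sqrt(2)*sqrt(261))/(2222/71) = (2*sqrt(2)*(3*sqrt(29)))*(71/2222) = (6*sqrt(58))*(71/2222) = 213*sqrt(58)/1111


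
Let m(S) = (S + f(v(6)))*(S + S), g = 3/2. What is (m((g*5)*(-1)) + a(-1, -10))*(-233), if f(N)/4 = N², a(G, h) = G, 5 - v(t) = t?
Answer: -23999/2 ≈ -12000.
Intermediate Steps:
v(t) = 5 - t
f(N) = 4*N²
g = 3/2 (g = 3*(½) = 3/2 ≈ 1.5000)
m(S) = 2*S*(4 + S) (m(S) = (S + 4*(5 - 1*6)²)*(S + S) = (S + 4*(5 - 6)²)*(2*S) = (S + 4*(-1)²)*(2*S) = (S + 4*1)*(2*S) = (S + 4)*(2*S) = (4 + S)*(2*S) = 2*S*(4 + S))
(m((g*5)*(-1)) + a(-1, -10))*(-233) = (2*(((3/2)*5)*(-1))*(4 + ((3/2)*5)*(-1)) - 1)*(-233) = (2*((15/2)*(-1))*(4 + (15/2)*(-1)) - 1)*(-233) = (2*(-15/2)*(4 - 15/2) - 1)*(-233) = (2*(-15/2)*(-7/2) - 1)*(-233) = (105/2 - 1)*(-233) = (103/2)*(-233) = -23999/2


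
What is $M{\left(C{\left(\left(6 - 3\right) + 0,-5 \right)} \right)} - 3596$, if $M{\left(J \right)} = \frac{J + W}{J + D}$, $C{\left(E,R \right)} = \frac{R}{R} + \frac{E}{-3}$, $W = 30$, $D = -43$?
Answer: $- \frac{154658}{43} \approx -3596.7$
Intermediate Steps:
$C{\left(E,R \right)} = 1 - \frac{E}{3}$ ($C{\left(E,R \right)} = 1 + E \left(- \frac{1}{3}\right) = 1 - \frac{E}{3}$)
$M{\left(J \right)} = \frac{30 + J}{-43 + J}$ ($M{\left(J \right)} = \frac{J + 30}{J - 43} = \frac{30 + J}{-43 + J}$)
$M{\left(C{\left(\left(6 - 3\right) + 0,-5 \right)} \right)} - 3596 = \frac{30 + \left(1 - \frac{\left(6 - 3\right) + 0}{3}\right)}{-43 + \left(1 - \frac{\left(6 - 3\right) + 0}{3}\right)} - 3596 = \frac{30 + \left(1 - \frac{3 + 0}{3}\right)}{-43 + \left(1 - \frac{3 + 0}{3}\right)} - 3596 = \frac{30 + \left(1 - 1\right)}{-43 + \left(1 - 1\right)} - 3596 = \frac{30 + 0}{-43 + 0} - 3596 = \frac{1}{-43} \cdot 30 - 3596 = \left(- \frac{1}{43}\right) 30 - 3596 = - \frac{30}{43} - 3596 = - \frac{154658}{43}$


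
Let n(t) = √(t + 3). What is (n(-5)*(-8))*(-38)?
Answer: 304*I*√2 ≈ 429.92*I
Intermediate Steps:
n(t) = √(3 + t)
(n(-5)*(-8))*(-38) = (√(3 - 5)*(-8))*(-38) = (√(-2)*(-8))*(-38) = ((I*√2)*(-8))*(-38) = -8*I*√2*(-38) = 304*I*√2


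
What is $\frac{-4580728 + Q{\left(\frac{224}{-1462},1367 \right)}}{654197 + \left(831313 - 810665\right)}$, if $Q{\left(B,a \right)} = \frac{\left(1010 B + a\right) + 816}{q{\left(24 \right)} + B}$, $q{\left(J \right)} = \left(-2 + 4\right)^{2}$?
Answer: $- \frac{12879524483}{1897664140} \approx -6.787$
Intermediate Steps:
$q{\left(J \right)} = 4$ ($q{\left(J \right)} = 2^{2} = 4$)
$Q{\left(B,a \right)} = \frac{816 + a + 1010 B}{4 + B}$ ($Q{\left(B,a \right)} = \frac{\left(1010 B + a\right) + 816}{4 + B} = \frac{\left(a + 1010 B\right) + 816}{4 + B} = \frac{816 + a + 1010 B}{4 + B}$)
$\frac{-4580728 + Q{\left(\frac{224}{-1462},1367 \right)}}{654197 + \left(831313 - 810665\right)} = \frac{-4580728 + \frac{816 + 1367 + 1010 \frac{224}{-1462}}{4 + \frac{224}{-1462}}}{654197 + \left(831313 - 810665\right)} = \frac{-4580728 + \frac{816 + 1367 + 1010 \cdot 224 \left(- \frac{1}{1462}\right)}{4 + 224 \left(- \frac{1}{1462}\right)}}{654197 + 20648} = \frac{-4580728 + \frac{816 + 1367 + 1010 \left(- \frac{112}{731}\right)}{4 - \frac{112}{731}}}{674845} = \left(-4580728 + \frac{816 + 1367 - \frac{113120}{731}}{\frac{2812}{731}}\right) \frac{1}{674845} = \left(-4580728 + \frac{731}{2812} \cdot \frac{1482653}{731}\right) \frac{1}{674845} = \left(-4580728 + \frac{1482653}{2812}\right) \frac{1}{674845} = \left(- \frac{12879524483}{2812}\right) \frac{1}{674845} = - \frac{12879524483}{1897664140}$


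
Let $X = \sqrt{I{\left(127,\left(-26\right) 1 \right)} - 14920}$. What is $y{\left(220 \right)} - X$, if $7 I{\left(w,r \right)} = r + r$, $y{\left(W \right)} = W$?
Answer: $220 - \frac{2 i \sqrt{182861}}{7} \approx 220.0 - 122.18 i$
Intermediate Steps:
$I{\left(w,r \right)} = \frac{2 r}{7}$ ($I{\left(w,r \right)} = \frac{r + r}{7} = \frac{2 r}{7}$)
$X = \frac{2 i \sqrt{182861}}{7}$ ($X = \sqrt{\frac{2 \left(\left(-26\right) 1\right)}{7} - 14920} = \sqrt{\frac{2}{7} \left(-26\right) - 14920} = \sqrt{- \frac{52}{7} - 14920} = \sqrt{- \frac{104492}{7}} = \frac{2 i \sqrt{182861}}{7} \approx 122.18 i$)
$y{\left(220 \right)} - X = 220 - \frac{2 i \sqrt{182861}}{7}$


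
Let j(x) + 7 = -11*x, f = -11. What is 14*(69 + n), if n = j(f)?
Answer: 2562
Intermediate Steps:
j(x) = -7 - 11*x
n = 114 (n = -7 - 11*(-11) = -7 + 121 = 114)
14*(69 + n) = 14*(69 + 114) = 14*183 = 2562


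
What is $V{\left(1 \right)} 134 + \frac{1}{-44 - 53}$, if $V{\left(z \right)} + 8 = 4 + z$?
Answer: $- \frac{38995}{97} \approx -402.01$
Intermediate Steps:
$V{\left(z \right)} = -4 + z$ ($V{\left(z \right)} = -8 + \left(4 + z\right) = -4 + z$)
$V{\left(1 \right)} 134 + \frac{1}{-44 - 53} = \left(-4 + 1\right) 134 + \frac{1}{-44 - 53} = \left(-3\right) 134 + \frac{1}{-97} = -402 - \frac{1}{97} = - \frac{38995}{97}$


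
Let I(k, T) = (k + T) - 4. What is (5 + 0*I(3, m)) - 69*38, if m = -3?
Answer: -2617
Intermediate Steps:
I(k, T) = -4 + T + k (I(k, T) = (T + k) - 4 = -4 + T + k)
(5 + 0*I(3, m)) - 69*38 = (5 + 0*(-4 - 3 + 3)) - 69*38 = (5 + 0*(-4)) - 2622 = (5 + 0) - 2622 = 5 - 2622 = -2617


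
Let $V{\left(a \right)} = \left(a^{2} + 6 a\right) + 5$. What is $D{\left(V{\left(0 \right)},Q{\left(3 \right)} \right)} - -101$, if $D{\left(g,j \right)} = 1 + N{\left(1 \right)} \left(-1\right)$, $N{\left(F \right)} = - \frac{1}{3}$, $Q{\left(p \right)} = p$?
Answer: $\frac{307}{3} \approx 102.33$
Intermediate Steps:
$N{\left(F \right)} = - \frac{1}{3}$ ($N{\left(F \right)} = \left(-1\right) \frac{1}{3} = - \frac{1}{3}$)
$V{\left(a \right)} = 5 + a^{2} + 6 a$
$D{\left(g,j \right)} = \frac{4}{3}$ ($D{\left(g,j \right)} = 1 - - \frac{1}{3} = 1 + \frac{1}{3} = \frac{4}{3}$)
$D{\left(V{\left(0 \right)},Q{\left(3 \right)} \right)} - -101 = \frac{4}{3} - -101 = \frac{4}{3} + 101 = \frac{307}{3}$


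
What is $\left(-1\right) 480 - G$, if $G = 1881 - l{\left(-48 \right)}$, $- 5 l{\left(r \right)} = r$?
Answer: $- \frac{11757}{5} \approx -2351.4$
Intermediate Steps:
$l{\left(r \right)} = - \frac{r}{5}$
$G = \frac{9357}{5}$ ($G = 1881 - \left(- \frac{1}{5}\right) \left(-48\right) = 1881 - \frac{48}{5} = \frac{9357}{5} \approx 1871.4$)
$\left(-1\right) 480 - G = \left(-1\right) 480 - \frac{9357}{5} = -480 - \frac{9357}{5} = - \frac{11757}{5}$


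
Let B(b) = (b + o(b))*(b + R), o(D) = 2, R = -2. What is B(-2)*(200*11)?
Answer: 0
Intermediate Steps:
B(b) = (-2 + b)*(2 + b) (B(b) = (b + 2)*(b - 2) = (2 + b)*(-2 + b) = (-2 + b)*(2 + b))
B(-2)*(200*11) = (-4 + (-2)**2)*(200*11) = (-4 + 4)*2200 = 0*2200 = 0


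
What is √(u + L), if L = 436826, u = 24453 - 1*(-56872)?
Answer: √518151 ≈ 719.83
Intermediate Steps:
u = 81325 (u = 24453 + 56872 = 81325)
√(u + L) = √(81325 + 436826) = √518151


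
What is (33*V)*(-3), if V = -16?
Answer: 1584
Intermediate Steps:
(33*V)*(-3) = (33*(-16))*(-3) = -528*(-3) = 1584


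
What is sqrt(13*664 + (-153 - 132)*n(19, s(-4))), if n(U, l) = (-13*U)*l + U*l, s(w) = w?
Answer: 2*I*sqrt(62822) ≈ 501.29*I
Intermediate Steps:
n(U, l) = -12*U*l (n(U, l) = -13*U*l + U*l = -12*U*l)
sqrt(13*664 + (-153 - 132)*n(19, s(-4))) = sqrt(13*664 + (-153 - 132)*(-12*19*(-4))) = sqrt(8632 - 285*912) = sqrt(8632 - 259920) = sqrt(-251288) = 2*I*sqrt(62822)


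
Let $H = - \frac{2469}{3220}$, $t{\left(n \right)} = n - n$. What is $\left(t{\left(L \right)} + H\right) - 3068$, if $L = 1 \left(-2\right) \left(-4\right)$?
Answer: $- \frac{9881429}{3220} \approx -3068.8$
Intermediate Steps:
$L = 8$ ($L = \left(-2\right) \left(-4\right) = 8$)
$t{\left(n \right)} = 0$
$H = - \frac{2469}{3220}$ ($H = \left(-2469\right) \frac{1}{3220} = - \frac{2469}{3220} \approx -0.76677$)
$\left(t{\left(L \right)} + H\right) - 3068 = \left(0 - \frac{2469}{3220}\right) - 3068 = - \frac{2469}{3220} - 3068 = - \frac{9881429}{3220}$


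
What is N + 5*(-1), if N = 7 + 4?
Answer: 6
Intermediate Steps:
N = 11
N + 5*(-1) = 11 + 5*(-1) = 11 - 5 = 6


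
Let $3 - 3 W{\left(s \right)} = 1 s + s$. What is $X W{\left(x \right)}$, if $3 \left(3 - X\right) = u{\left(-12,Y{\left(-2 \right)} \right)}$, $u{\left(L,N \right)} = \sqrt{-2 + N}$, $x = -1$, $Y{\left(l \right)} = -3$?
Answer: $5 - \frac{5 i \sqrt{5}}{9} \approx 5.0 - 1.2423 i$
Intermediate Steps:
$X = 3 - \frac{i \sqrt{5}}{3}$ ($X = 3 - \frac{\sqrt{-2 - 3}}{3} = 3 - \frac{\sqrt{-5}}{3} = 3 - \frac{i \sqrt{5}}{3} \approx 3.0 - 0.74536 i$)
$W{\left(s \right)} = 1 - \frac{2 s}{3}$ ($W{\left(s \right)} = 1 - \frac{1 s + s}{3} = 1 - \frac{s + s}{3} = 1 - \frac{2 s}{3}$)
$X W{\left(x \right)} = \left(3 - \frac{i \sqrt{5}}{3}\right) \left(1 - - \frac{2}{3}\right) = \left(3 - \frac{i \sqrt{5}}{3}\right) \left(1 + \frac{2}{3}\right) = \left(3 - \frac{i \sqrt{5}}{3}\right) \frac{5}{3} = 5 - \frac{5 i \sqrt{5}}{9}$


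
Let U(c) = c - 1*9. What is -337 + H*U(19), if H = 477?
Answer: 4433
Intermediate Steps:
U(c) = -9 + c (U(c) = c - 9 = -9 + c)
-337 + H*U(19) = -337 + 477*(-9 + 19) = -337 + 477*10 = -337 + 4770 = 4433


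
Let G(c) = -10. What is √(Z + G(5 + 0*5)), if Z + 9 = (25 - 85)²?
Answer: √3581 ≈ 59.841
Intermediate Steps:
Z = 3591 (Z = -9 + (25 - 85)² = -9 + (-60)² = -9 + 3600 = 3591)
√(Z + G(5 + 0*5)) = √(3591 - 10) = √3581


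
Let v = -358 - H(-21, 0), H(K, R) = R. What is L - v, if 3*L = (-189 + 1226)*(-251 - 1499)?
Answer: -1813676/3 ≈ -6.0456e+5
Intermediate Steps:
L = -1814750/3 (L = ((-189 + 1226)*(-251 - 1499))/3 = (1037*(-1750))/3 = (⅓)*(-1814750) = -1814750/3 ≈ -6.0492e+5)
v = -358 (v = -358 - 1*0 = -358 + 0 = -358)
L - v = -1814750/3 - 1*(-358) = -1814750/3 + 358 = -1813676/3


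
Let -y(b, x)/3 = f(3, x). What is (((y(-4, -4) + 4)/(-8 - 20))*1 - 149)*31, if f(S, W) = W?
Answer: -32457/7 ≈ -4636.7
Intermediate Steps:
y(b, x) = -3*x
(((y(-4, -4) + 4)/(-8 - 20))*1 - 149)*31 = (((-3*(-4) + 4)/(-8 - 20))*1 - 149)*31 = (((12 + 4)/(-28))*1 - 149)*31 = ((16*(-1/28))*1 - 149)*31 = (-4/7*1 - 149)*31 = (-4/7 - 149)*31 = -1047/7*31 = -32457/7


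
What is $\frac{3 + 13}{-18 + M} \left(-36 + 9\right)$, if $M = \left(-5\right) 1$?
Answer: $\frac{432}{23} \approx 18.783$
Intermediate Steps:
$M = -5$
$\frac{3 + 13}{-18 + M} \left(-36 + 9\right) = \frac{3 + 13}{-18 - 5} \left(-36 + 9\right) = \frac{16}{-23} \left(-27\right) = 16 \left(- \frac{1}{23}\right) \left(-27\right) = \left(- \frac{16}{23}\right) \left(-27\right) = \frac{432}{23}$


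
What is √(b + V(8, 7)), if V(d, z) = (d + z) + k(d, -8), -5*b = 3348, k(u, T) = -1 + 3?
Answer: I*√16315/5 ≈ 25.546*I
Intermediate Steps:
k(u, T) = 2
b = -3348/5 (b = -⅕*3348 = -3348/5 ≈ -669.60)
V(d, z) = 2 + d + z (V(d, z) = (d + z) + 2 = 2 + d + z)
√(b + V(8, 7)) = √(-3348/5 + (2 + 8 + 7)) = √(-3348/5 + 17) = √(-3263/5) = I*√16315/5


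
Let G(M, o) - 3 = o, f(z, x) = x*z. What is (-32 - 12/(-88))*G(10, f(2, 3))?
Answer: -6309/22 ≈ -286.77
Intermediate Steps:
G(M, o) = 3 + o
(-32 - 12/(-88))*G(10, f(2, 3)) = (-32 - 12/(-88))*(3 + 3*2) = (-32 - 12*(-1/88))*(3 + 6) = (-32 + 3/22)*9 = -701/22*9 = -6309/22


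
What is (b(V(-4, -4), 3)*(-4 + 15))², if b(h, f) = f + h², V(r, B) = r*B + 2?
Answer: 12938409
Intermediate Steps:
V(r, B) = 2 + B*r (V(r, B) = B*r + 2 = 2 + B*r)
(b(V(-4, -4), 3)*(-4 + 15))² = ((3 + (2 - 4*(-4))²)*(-4 + 15))² = ((3 + (2 + 16)²)*11)² = ((3 + 18²)*11)² = ((3 + 324)*11)² = (327*11)² = 3597² = 12938409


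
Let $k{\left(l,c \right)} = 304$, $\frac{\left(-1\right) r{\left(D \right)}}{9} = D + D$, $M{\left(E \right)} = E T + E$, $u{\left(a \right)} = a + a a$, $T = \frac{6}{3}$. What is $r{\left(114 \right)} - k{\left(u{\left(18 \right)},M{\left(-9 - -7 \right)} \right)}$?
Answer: $-2356$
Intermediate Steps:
$T = 2$ ($T = 6 \cdot \frac{1}{3} = 2$)
$u{\left(a \right)} = a + a^{2}$
$M{\left(E \right)} = 3 E$ ($M{\left(E \right)} = E 2 + E = 2 E + E = 3 E$)
$r{\left(D \right)} = - 18 D$ ($r{\left(D \right)} = - 9 \left(D + D\right) = - 9 \cdot 2 D = - 18 D$)
$r{\left(114 \right)} - k{\left(u{\left(18 \right)},M{\left(-9 - -7 \right)} \right)} = \left(-18\right) 114 - 304 = -2052 - 304 = -2356$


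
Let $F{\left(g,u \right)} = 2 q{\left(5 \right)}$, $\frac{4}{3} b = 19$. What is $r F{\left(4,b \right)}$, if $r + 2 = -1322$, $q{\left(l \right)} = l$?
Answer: $-13240$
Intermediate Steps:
$b = \frac{57}{4}$ ($b = \frac{3}{4} \cdot 19 = \frac{57}{4} \approx 14.25$)
$F{\left(g,u \right)} = 10$ ($F{\left(g,u \right)} = 2 \cdot 5 = 10$)
$r = -1324$ ($r = -2 - 1322 = -1324$)
$r F{\left(4,b \right)} = \left(-1324\right) 10 = -13240$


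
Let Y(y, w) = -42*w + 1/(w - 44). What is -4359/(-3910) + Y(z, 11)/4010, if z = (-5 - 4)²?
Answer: 5172107/5174103 ≈ 0.99961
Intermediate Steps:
z = 81 (z = (-9)² = 81)
Y(y, w) = 1/(-44 + w) - 42*w (Y(y, w) = -42*w + 1/(-44 + w) = 1/(-44 + w) - 42*w)
-4359/(-3910) + Y(z, 11)/4010 = -4359/(-3910) + ((1 - 42*11² + 1848*11)/(-44 + 11))/4010 = -4359*(-1/3910) + ((1 - 42*121 + 20328)/(-33))*(1/4010) = 4359/3910 - (1 - 5082 + 20328)/33*(1/4010) = 4359/3910 - 1/33*15247*(1/4010) = 4359/3910 - 15247/33*1/4010 = 4359/3910 - 15247/132330 = 5172107/5174103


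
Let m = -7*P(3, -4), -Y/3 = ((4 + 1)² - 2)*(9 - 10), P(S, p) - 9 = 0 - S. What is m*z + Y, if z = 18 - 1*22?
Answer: 237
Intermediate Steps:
P(S, p) = 9 - S (P(S, p) = 9 + (0 - S) = 9 - S)
Y = 69 (Y = -3*((4 + 1)² - 2)*(9 - 10) = -3*(5² - 2)*(-1) = -3*(25 - 2)*(-1) = -69*(-1) = -3*(-23) = 69)
m = -42 (m = -7*(9 - 1*3) = -7*(9 - 3) = -7*6 = -42)
z = -4 (z = 18 - 22 = -4)
m*z + Y = -42*(-4) + 69 = 168 + 69 = 237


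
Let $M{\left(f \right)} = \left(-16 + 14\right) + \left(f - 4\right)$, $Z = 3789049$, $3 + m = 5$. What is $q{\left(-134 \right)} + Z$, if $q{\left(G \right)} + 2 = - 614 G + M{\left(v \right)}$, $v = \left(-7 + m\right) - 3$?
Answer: $3871309$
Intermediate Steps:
$m = 2$ ($m = -3 + 5 = 2$)
$v = -8$ ($v = \left(-7 + 2\right) - 3 = -5 - 3 = -8$)
$M{\left(f \right)} = -6 + f$ ($M{\left(f \right)} = -2 + \left(-4 + f\right) = -6 + f$)
$q{\left(G \right)} = -16 - 614 G$ ($q{\left(G \right)} = -2 - \left(14 + 614 G\right) = -16 - 614 G$)
$q{\left(-134 \right)} + Z = \left(-16 - -82276\right) + 3789049 = \left(-16 + 82276\right) + 3789049 = 82260 + 3789049 = 3871309$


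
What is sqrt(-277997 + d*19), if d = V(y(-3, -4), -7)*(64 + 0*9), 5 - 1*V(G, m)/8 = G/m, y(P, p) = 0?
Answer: I*sqrt(229357) ≈ 478.91*I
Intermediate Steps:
V(G, m) = 40 - 8*G/m
d = 2560 (d = (40 - 8*0/(-7))*(64 + 0*9) = (40 - 8*0*(-1/7))*(64 + 0) = (40 + 0)*64 = 40*64 = 2560)
sqrt(-277997 + d*19) = sqrt(-277997 + 2560*19) = sqrt(-277997 + 48640) = sqrt(-229357) = I*sqrt(229357)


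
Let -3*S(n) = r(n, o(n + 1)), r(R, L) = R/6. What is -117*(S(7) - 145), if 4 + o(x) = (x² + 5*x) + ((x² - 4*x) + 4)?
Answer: 34021/2 ≈ 17011.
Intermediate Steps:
o(x) = x + 2*x² (o(x) = -4 + ((x² + 5*x) + ((x² - 4*x) + 4)) = -4 + ((x² + 5*x) + (4 + x² - 4*x)) = -4 + (4 + x + 2*x²) = x + 2*x²)
r(R, L) = R/6 (r(R, L) = R*(⅙) = R/6)
S(n) = -n/18
-117*(S(7) - 145) = -117*(-1/18*7 - 145) = -117*(-7/18 - 145) = -117*(-2617/18) = 34021/2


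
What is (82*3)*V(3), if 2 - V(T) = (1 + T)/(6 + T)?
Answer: 1148/3 ≈ 382.67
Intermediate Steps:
V(T) = 2 - (1 + T)/(6 + T)
(82*3)*V(3) = (82*3)*((11 + 3)/(6 + 3)) = 246*(14/9) = 1148/3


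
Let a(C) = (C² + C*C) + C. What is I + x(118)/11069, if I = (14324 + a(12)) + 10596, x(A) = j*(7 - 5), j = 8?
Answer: 279160196/11069 ≈ 25220.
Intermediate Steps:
a(C) = C + 2*C² (a(C) = (C² + C²) + C = 2*C² + C = C + 2*C²)
x(A) = 16 (x(A) = 8*(7 - 5) = 8*2 = 16)
I = 25220 (I = (14324 + 12*(1 + 2*12)) + 10596 = (14324 + 12*(1 + 24)) + 10596 = (14324 + 12*25) + 10596 = (14324 + 300) + 10596 = 14624 + 10596 = 25220)
I + x(118)/11069 = 25220 + 16/11069 = 279160196/11069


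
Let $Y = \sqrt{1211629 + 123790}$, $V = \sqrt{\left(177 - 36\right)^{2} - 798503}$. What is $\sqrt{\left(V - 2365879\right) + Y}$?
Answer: $\sqrt{-2365879 + \sqrt{1335419} + i \sqrt{778622}} \approx 0.287 + 1537.8 i$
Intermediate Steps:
$V = i \sqrt{778622}$ ($V = \sqrt{141^{2} - 798503} = \sqrt{19881 - 798503} = \sqrt{-778622} = i \sqrt{778622} \approx 882.4 i$)
$Y = \sqrt{1335419} \approx 1155.6$
$\sqrt{\left(V - 2365879\right) + Y} = \sqrt{\left(i \sqrt{778622} - 2365879\right) + \sqrt{1335419}} = \sqrt{\left(-2365879 + i \sqrt{778622}\right) + \sqrt{1335419}} = \sqrt{-2365879 + \sqrt{1335419} + i \sqrt{778622}}$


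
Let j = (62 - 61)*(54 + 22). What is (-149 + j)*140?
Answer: -10220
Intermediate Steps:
j = 76 (j = 1*76 = 76)
(-149 + j)*140 = (-149 + 76)*140 = -73*140 = -10220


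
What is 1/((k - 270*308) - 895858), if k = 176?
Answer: -1/978842 ≈ -1.0216e-6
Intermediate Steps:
1/((k - 270*308) - 895858) = 1/((176 - 270*308) - 895858) = 1/((176 - 83160) - 895858) = 1/(-82984 - 895858) = 1/(-978842) = -1/978842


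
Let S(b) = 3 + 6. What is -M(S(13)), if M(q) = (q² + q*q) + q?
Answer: -171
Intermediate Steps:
S(b) = 9
M(q) = q + 2*q² (M(q) = (q² + q²) + q = 2*q² + q = q + 2*q²)
-M(S(13)) = -9*(1 + 2*9) = -9*(1 + 18) = -9*19 = -1*171 = -171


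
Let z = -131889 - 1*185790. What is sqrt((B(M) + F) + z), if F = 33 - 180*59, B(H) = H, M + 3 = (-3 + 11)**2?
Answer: I*sqrt(328205) ≈ 572.89*I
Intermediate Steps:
M = 61 (M = -3 + (-3 + 11)**2 = -3 + 8**2 = -3 + 64 = 61)
F = -10587 (F = 33 - 10620 = -10587)
z = -317679 (z = -131889 - 185790 = -317679)
sqrt((B(M) + F) + z) = sqrt((61 - 10587) - 317679) = sqrt(-10526 - 317679) = sqrt(-328205) = I*sqrt(328205)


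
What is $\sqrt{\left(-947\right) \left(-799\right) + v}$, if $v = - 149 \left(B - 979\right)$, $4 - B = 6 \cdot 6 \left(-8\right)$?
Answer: $2 \sqrt{214754} \approx 926.83$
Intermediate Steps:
$B = 292$ ($B = 4 - 6 \cdot 6 \left(-8\right) = 4 - 36 \left(-8\right) = 4 - -288 = 4 + 288 = 292$)
$v = 102363$ ($v = - 149 \left(292 - 979\right) = \left(-149\right) \left(-687\right) = 102363$)
$\sqrt{\left(-947\right) \left(-799\right) + v} = \sqrt{\left(-947\right) \left(-799\right) + 102363} = \sqrt{756653 + 102363} = \sqrt{859016} = 2 \sqrt{214754}$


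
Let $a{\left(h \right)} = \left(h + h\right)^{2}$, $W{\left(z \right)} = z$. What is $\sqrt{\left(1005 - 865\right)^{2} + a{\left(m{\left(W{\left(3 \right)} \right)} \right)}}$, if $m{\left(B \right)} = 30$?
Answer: $20 \sqrt{58} \approx 152.32$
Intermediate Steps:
$a{\left(h \right)} = 4 h^{2}$ ($a{\left(h \right)} = \left(2 h\right)^{2} = 4 h^{2}$)
$\sqrt{\left(1005 - 865\right)^{2} + a{\left(m{\left(W{\left(3 \right)} \right)} \right)}} = \sqrt{\left(1005 - 865\right)^{2} + 4 \cdot 30^{2}} = \sqrt{140^{2} + 4 \cdot 900} = \sqrt{19600 + 3600} = \sqrt{23200} = 20 \sqrt{58}$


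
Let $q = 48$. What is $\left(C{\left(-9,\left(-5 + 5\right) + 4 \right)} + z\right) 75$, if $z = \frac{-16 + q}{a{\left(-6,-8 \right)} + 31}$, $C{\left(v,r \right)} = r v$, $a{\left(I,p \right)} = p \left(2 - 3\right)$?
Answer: $- \frac{34300}{13} \approx -2638.5$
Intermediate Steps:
$a{\left(I,p \right)} = - p$ ($a{\left(I,p \right)} = p \left(-1\right) = - p$)
$z = \frac{32}{39}$ ($z = \frac{-16 + 48}{\left(-1\right) \left(-8\right) + 31} = \frac{32}{8 + 31} = \frac{32}{39} \approx 0.82051$)
$\left(C{\left(-9,\left(-5 + 5\right) + 4 \right)} + z\right) 75 = \left(\left(\left(-5 + 5\right) + 4\right) \left(-9\right) + \frac{32}{39}\right) 75 = \left(\left(0 + 4\right) \left(-9\right) + \frac{32}{39}\right) 75 = \left(4 \left(-9\right) + \frac{32}{39}\right) 75 = \left(-36 + \frac{32}{39}\right) 75 = \left(- \frac{1372}{39}\right) 75 = - \frac{34300}{13}$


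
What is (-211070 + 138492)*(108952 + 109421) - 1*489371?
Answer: -15849564965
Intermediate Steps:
(-211070 + 138492)*(108952 + 109421) - 1*489371 = -72578*218373 - 489371 = -15849075594 - 489371 = -15849564965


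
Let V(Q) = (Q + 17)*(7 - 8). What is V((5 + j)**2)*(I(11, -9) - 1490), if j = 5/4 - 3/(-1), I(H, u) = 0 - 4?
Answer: 1225827/8 ≈ 1.5323e+5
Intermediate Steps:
I(H, u) = -4
j = 17/4 (j = 5*(1/4) - 3*(-1) = 5/4 + 3 = 17/4 ≈ 4.2500)
V(Q) = -17 - Q (V(Q) = (17 + Q)*(-1) = -17 - Q)
V((5 + j)**2)*(I(11, -9) - 1490) = (-17 - (5 + 17/4)**2)*(-4 - 1490) = (-17 - (37/4)**2)*(-1494) = (-17 - 1*1369/16)*(-1494) = (-17 - 1369/16)*(-1494) = -1641/16*(-1494) = 1225827/8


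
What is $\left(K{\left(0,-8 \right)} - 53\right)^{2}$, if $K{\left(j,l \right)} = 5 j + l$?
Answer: $3721$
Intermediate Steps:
$K{\left(j,l \right)} = l + 5 j$
$\left(K{\left(0,-8 \right)} - 53\right)^{2} = \left(\left(-8 + 5 \cdot 0\right) - 53\right)^{2} = \left(\left(-8 + 0\right) - 53\right)^{2} = \left(-8 - 53\right)^{2} = \left(-61\right)^{2} = 3721$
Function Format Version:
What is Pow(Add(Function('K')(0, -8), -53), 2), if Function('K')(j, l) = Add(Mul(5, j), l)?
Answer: 3721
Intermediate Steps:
Function('K')(j, l) = Add(l, Mul(5, j))
Pow(Add(Function('K')(0, -8), -53), 2) = Pow(Add(Add(-8, Mul(5, 0)), -53), 2) = Pow(Add(Add(-8, 0), -53), 2) = Pow(Add(-8, -53), 2) = Pow(-61, 2) = 3721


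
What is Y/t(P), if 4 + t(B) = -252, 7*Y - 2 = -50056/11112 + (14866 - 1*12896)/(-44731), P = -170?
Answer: 158355479/111339395328 ≈ 0.0014223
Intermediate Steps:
Y = -158355479/434919513 (Y = 2/7 + (-50056/11112 + (14866 - 1*12896)/(-44731))/7 = 2/7 + (-50056*1/11112 + (14866 - 12896)*(-1/44731))/7 = 2/7 + (-6257/1389 + 1970*(-1/44731))/7 = 2/7 + (-6257/1389 - 1970/44731)/7 = 2/7 + (⅐)*(-282618197/62131359) = 2/7 - 282618197/434919513 = -158355479/434919513 ≈ -0.36410)
t(B) = -256 (t(B) = -4 - 252 = -256)
Y/t(P) = -158355479/434919513/(-256) = -158355479/434919513*(-1/256) = 158355479/111339395328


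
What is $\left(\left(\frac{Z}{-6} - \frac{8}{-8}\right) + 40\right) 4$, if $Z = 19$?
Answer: $\frac{454}{3} \approx 151.33$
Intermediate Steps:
$\left(\left(\frac{Z}{-6} - \frac{8}{-8}\right) + 40\right) 4 = \left(\left(\frac{19}{-6} - \frac{8}{-8}\right) + 40\right) 4 = \left(\left(19 \left(- \frac{1}{6}\right) - -1\right) + 40\right) 4 = \left(\left(- \frac{19}{6} + 1\right) + 40\right) 4 = \left(- \frac{13}{6} + 40\right) 4 = \frac{227}{6} \cdot 4 = \frac{454}{3}$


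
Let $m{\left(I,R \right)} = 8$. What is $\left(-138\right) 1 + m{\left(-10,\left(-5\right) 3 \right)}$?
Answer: $-130$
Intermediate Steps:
$\left(-138\right) 1 + m{\left(-10,\left(-5\right) 3 \right)} = \left(-138\right) 1 + 8 = -138 + 8 = -130$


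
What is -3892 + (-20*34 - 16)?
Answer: -4588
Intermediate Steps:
-3892 + (-20*34 - 16) = -3892 + (-680 - 16) = -3892 - 696 = -4588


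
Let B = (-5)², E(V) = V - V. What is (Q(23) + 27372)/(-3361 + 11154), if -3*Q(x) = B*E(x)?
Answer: 27372/7793 ≈ 3.5124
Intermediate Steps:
E(V) = 0
B = 25
Q(x) = 0 (Q(x) = -25*0/3 = -⅓*0 = 0)
(Q(23) + 27372)/(-3361 + 11154) = (0 + 27372)/(-3361 + 11154) = 27372/7793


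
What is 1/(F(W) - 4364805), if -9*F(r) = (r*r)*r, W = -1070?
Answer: 9/1185759755 ≈ 7.5901e-9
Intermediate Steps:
F(r) = -r**3/9 (F(r) = -r*r*r/9 = -r**2*r/9 = -r**3/9)
1/(F(W) - 4364805) = 1/(-1/9*(-1070)**3 - 4364805) = 1/(-1/9*(-1225043000) - 4364805) = 1/(1225043000/9 - 4364805) = 1/(1185759755/9) = 9/1185759755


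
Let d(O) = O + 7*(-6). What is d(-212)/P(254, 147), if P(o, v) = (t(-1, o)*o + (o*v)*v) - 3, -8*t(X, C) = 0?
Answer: -254/5488683 ≈ -4.6277e-5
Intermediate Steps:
t(X, C) = 0 (t(X, C) = -1/8*0 = 0)
P(o, v) = -3 + o*v**2 (P(o, v) = (0*o + (o*v)*v) - 3 = (0 + o*v**2) - 3 = o*v**2 - 3 = -3 + o*v**2)
d(O) = -42 + O (d(O) = O - 42 = -42 + O)
d(-212)/P(254, 147) = (-42 - 212)/(-3 + 254*147**2) = -254/(-3 + 254*21609) = -254/(-3 + 5488686) = -254/5488683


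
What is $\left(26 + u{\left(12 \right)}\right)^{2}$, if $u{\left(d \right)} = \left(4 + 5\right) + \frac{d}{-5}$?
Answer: $\frac{26569}{25} \approx 1062.8$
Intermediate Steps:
$u{\left(d \right)} = 9 - \frac{d}{5}$ ($u{\left(d \right)} = 9 + d \left(- \frac{1}{5}\right) = 9 - \frac{d}{5}$)
$\left(26 + u{\left(12 \right)}\right)^{2} = \left(26 + \left(9 - \frac{12}{5}\right)\right)^{2} = \left(26 + \frac{33}{5}\right)^{2} = \left(\frac{163}{5}\right)^{2} = \frac{26569}{25}$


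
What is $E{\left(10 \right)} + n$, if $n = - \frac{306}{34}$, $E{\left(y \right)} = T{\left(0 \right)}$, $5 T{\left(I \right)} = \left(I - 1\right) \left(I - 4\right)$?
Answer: $- \frac{41}{5} \approx -8.2$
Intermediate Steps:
$T{\left(I \right)} = \frac{\left(-1 + I\right) \left(-4 + I\right)}{5}$ ($T{\left(I \right)} = \frac{\left(I - 1\right) \left(I - 4\right)}{5} = \frac{\left(-1 + I\right) \left(-4 + I\right)}{5}$)
$E{\left(y \right)} = \frac{4}{5}$ ($E{\left(y \right)} = \frac{4}{5} - 0 + \frac{0^{2}}{5} = \frac{4}{5} + 0 + \frac{1}{5} \cdot 0 = \frac{4}{5} + 0 + 0 = \frac{4}{5}$)
$n = -9$ ($n = \left(-306\right) \frac{1}{34} = -9$)
$E{\left(10 \right)} + n = \frac{4}{5} - 9 = - \frac{41}{5}$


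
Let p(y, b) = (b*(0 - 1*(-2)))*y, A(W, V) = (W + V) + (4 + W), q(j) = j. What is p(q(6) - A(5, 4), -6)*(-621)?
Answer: -89424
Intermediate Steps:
A(W, V) = 4 + V + 2*W (A(W, V) = (V + W) + (4 + W) = 4 + V + 2*W)
p(y, b) = 2*b*y (p(y, b) = (b*(0 + 2))*y = (b*2)*y = (2*b)*y = 2*b*y)
p(q(6) - A(5, 4), -6)*(-621) = (2*(-6)*(6 - (4 + 4 + 2*5)))*(-621) = (2*(-6)*(6 - (4 + 4 + 10)))*(-621) = (2*(-6)*(6 - 1*18))*(-621) = (2*(-6)*(6 - 18))*(-621) = (2*(-6)*(-12))*(-621) = 144*(-621) = -89424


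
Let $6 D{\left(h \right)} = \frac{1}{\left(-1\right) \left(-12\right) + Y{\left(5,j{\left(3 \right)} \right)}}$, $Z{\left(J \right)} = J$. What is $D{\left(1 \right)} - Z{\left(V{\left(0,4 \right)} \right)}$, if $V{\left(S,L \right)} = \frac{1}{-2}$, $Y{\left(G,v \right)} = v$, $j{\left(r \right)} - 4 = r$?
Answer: $\frac{29}{57} \approx 0.50877$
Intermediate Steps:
$j{\left(r \right)} = 4 + r$
$V{\left(S,L \right)} = - \frac{1}{2}$
$D{\left(h \right)} = \frac{1}{114}$ ($D{\left(h \right)} = \frac{1}{6 \left(\left(-1\right) \left(-12\right) + \left(4 + 3\right)\right)} = \frac{1}{6 \left(12 + 7\right)} = \frac{1}{6 \cdot 19} = \frac{1}{6} \cdot \frac{1}{19} = \frac{1}{114}$)
$D{\left(1 \right)} - Z{\left(V{\left(0,4 \right)} \right)} = \frac{1}{114} - - \frac{1}{2} = \frac{1}{114} + \frac{1}{2} = \frac{29}{57}$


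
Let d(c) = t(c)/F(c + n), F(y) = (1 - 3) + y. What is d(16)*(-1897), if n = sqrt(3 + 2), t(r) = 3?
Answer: -79674/191 + 5691*sqrt(5)/191 ≈ -350.52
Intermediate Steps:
n = sqrt(5) ≈ 2.2361
F(y) = -2 + y
d(c) = 3/(-2 + c + sqrt(5)) (d(c) = 3/(-2 + (c + sqrt(5))) = 3/(-2 + c + sqrt(5)))
d(16)*(-1897) = (3/(-2 + 16 + sqrt(5)))*(-1897) = (3/(14 + sqrt(5)))*(-1897) = -5691/(14 + sqrt(5))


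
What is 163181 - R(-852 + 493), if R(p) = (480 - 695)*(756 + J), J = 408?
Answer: 413441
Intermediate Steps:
R(p) = -250260 (R(p) = (480 - 695)*(756 + 408) = -215*1164 = -250260)
163181 - R(-852 + 493) = 163181 - 1*(-250260) = 163181 + 250260 = 413441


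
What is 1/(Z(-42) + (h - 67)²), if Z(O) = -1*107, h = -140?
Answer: 1/42742 ≈ 2.3396e-5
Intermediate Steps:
Z(O) = -107
1/(Z(-42) + (h - 67)²) = 1/(-107 + (-140 - 67)²) = 1/(-107 + (-207)²) = 1/(-107 + 42849) = 1/42742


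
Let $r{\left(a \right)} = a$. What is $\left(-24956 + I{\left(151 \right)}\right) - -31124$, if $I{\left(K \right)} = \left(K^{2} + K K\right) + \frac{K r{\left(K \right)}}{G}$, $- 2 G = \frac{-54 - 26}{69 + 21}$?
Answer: $\frac{412289}{4} \approx 1.0307 \cdot 10^{5}$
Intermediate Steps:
$G = \frac{4}{9}$ ($G = - \frac{\left(-54 - 26\right) \frac{1}{69 + 21}}{2} = - \frac{\left(-80\right) \frac{1}{90}}{2} = \left(- \frac{1}{2}\right) \left(- \frac{8}{9}\right) = \frac{4}{9} \approx 0.44444$)
$I{\left(K \right)} = \frac{17 K^{2}}{4}$ ($I{\left(K \right)} = \left(K^{2} + K K\right) + \frac{K K}{\frac{4}{9}} = \left(K^{2} + K^{2}\right) + K^{2} \cdot \frac{9}{4} = 2 K^{2} + \frac{9 K^{2}}{4} = \frac{17 K^{2}}{4}$)
$\left(-24956 + I{\left(151 \right)}\right) - -31124 = \left(-24956 + \frac{17 \cdot 151^{2}}{4}\right) - -31124 = \left(-24956 + \frac{17}{4} \cdot 22801\right) + 31124 = \left(-24956 + \frac{387617}{4}\right) + 31124 = \frac{287793}{4} + 31124 = \frac{412289}{4}$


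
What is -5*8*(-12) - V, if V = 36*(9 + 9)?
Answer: -168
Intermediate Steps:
V = 648 (V = 36*18 = 648)
-5*8*(-12) - V = -5*8*(-12) - 1*648 = -40*(-12) - 648 = 480 - 648 = -168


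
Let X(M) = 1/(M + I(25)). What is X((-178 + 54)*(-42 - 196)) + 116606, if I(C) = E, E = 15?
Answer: 3443025363/29527 ≈ 1.1661e+5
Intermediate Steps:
I(C) = 15
X(M) = 1/(15 + M) (X(M) = 1/(M + 15) = 1/(15 + M))
X((-178 + 54)*(-42 - 196)) + 116606 = 1/(15 + (-178 + 54)*(-42 - 196)) + 116606 = 1/(15 - 124*(-238)) + 116606 = 1/(15 + 29512) + 116606 = 1/29527 + 116606 = 3443025363/29527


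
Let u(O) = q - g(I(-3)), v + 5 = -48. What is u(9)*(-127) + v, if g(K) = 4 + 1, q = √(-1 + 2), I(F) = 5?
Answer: 455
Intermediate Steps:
v = -53 (v = -5 - 48 = -53)
q = 1 (q = √1 = 1)
g(K) = 5
u(O) = -4 (u(O) = 1 - 1*5 = 1 - 5 = -4)
u(9)*(-127) + v = -4*(-127) - 53 = 508 - 53 = 455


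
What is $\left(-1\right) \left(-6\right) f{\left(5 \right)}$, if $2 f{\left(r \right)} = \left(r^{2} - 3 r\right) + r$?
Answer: $45$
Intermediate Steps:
$f{\left(r \right)} = \frac{r^{2}}{2} - r$ ($f{\left(r \right)} = \frac{\left(r^{2} - 3 r\right) + r}{2} = \frac{r^{2} - 2 r}{2} = \frac{r^{2}}{2} - r$)
$\left(-1\right) \left(-6\right) f{\left(5 \right)} = \left(-1\right) \left(-6\right) \frac{1}{2} \cdot 5 \left(-2 + 5\right) = 6 \cdot \frac{1}{2} \cdot 5 \cdot 3 = 6 \cdot \frac{15}{2} = 45$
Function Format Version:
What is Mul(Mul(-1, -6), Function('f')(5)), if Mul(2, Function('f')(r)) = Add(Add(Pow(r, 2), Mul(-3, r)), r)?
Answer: 45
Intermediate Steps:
Function('f')(r) = Add(Mul(Rational(1, 2), Pow(r, 2)), Mul(-1, r)) (Function('f')(r) = Mul(Rational(1, 2), Add(Add(Pow(r, 2), Mul(-3, r)), r)) = Mul(Rational(1, 2), Add(Pow(r, 2), Mul(-2, r))) = Add(Mul(Rational(1, 2), Pow(r, 2)), Mul(-1, r)))
Mul(Mul(-1, -6), Function('f')(5)) = Mul(Mul(-1, -6), Mul(Rational(1, 2), 5, Add(-2, 5))) = Mul(6, Mul(Rational(1, 2), 5, 3)) = Mul(6, Rational(15, 2)) = 45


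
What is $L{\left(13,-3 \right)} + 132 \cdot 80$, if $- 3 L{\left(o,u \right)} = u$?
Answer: $10561$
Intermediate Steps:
$L{\left(o,u \right)} = - \frac{u}{3}$
$L{\left(13,-3 \right)} + 132 \cdot 80 = \left(- \frac{1}{3}\right) \left(-3\right) + 132 \cdot 80 = 1 + 10560 = 10561$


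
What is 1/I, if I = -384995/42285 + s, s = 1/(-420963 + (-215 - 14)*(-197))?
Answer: -3178563450/28940082607 ≈ -0.10983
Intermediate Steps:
s = -1/375850 (s = 1/(-420963 - 229*(-197)) = 1/(-420963 + 45113) = 1/(-375850) = -1/375850 ≈ -2.6606e-6)
I = -28940082607/3178563450 (I = -384995/42285 - 1/375850 = -384995*1/42285 - 1/375850 = -76999/8457 - 1/375850 = -28940082607/3178563450 ≈ -9.1048)
1/I = 1/(-28940082607/3178563450) = -3178563450/28940082607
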